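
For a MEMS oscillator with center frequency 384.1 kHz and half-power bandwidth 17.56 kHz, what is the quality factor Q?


Step 1: Q = f0 / bandwidth
Step 2: Q = 384.1 / 17.56
Q = 21.9


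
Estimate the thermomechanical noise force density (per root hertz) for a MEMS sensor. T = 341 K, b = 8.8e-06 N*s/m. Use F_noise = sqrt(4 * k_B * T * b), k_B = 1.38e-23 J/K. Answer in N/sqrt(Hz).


Step 1: Compute 4 * k_B * T * b
= 4 * 1.38e-23 * 341 * 8.8e-06
= 1.6564e-25 N^2/Hz
Step 2: F_noise = sqrt(1.6564e-25)
F_noise = 4.07e-13 N/sqrt(Hz)


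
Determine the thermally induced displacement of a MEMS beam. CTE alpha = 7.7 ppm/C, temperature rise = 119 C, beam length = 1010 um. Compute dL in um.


Step 1: Convert CTE: alpha = 7.7 ppm/C = 7.7e-6 /C
Step 2: dL = 7.7e-6 * 119 * 1010
dL = 0.9255 um


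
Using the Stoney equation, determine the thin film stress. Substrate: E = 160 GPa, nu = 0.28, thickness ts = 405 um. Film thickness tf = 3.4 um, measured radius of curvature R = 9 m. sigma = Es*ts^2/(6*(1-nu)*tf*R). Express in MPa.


Step 1: Compute numerator: Es * ts^2 = 160 * 405^2 = 26244000 (GPa*um^2)
Step 2: Compute denominator (R in um): 6*(1-nu)*tf*R = 6*0.72*3.4*9e6 = 132192000.0 (um^2)
Step 3: sigma (GPa) = 26244000 / 132192000.0 = 1.98529e-01 GPa
Step 4: Convert to MPa (x1000): sigma = 198.5 MPa


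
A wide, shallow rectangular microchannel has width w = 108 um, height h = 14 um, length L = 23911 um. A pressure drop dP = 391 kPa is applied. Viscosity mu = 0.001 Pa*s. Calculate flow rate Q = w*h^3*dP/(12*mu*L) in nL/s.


Step 1: Convert all dimensions to SI (meters).
w = 108e-6 m, h = 14e-6 m, L = 23911e-6 m, dP = 391e3 Pa
Step 2: Q = w * h^3 * dP / (12 * mu * L)
Q = 108e-6 * (14e-6)^3 * 391e3 / (12 * 0.001 * 23911e-6) = 4.0383656e-10 m^3/s
Step 3: Convert Q from m^3/s to nL/s (1 m^3 = 1e12 nL, so multiply by 1e12).
Q = 403.837 nL/s


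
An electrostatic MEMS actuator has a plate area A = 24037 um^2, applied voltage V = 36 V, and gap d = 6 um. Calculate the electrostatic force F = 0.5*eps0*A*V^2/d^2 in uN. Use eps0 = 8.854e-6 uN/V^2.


Step 1: Identify parameters.
eps0 = 8.854e-6 uN/V^2, A = 24037 um^2, V = 36 V, d = 6 um
Step 2: Compute V^2 = 36^2 = 1296
Step 3: Compute d^2 = 6^2 = 36
Step 4: F = 0.5 * 8.854e-6 * 24037 * 1296 / 36
F = 3.831 uN


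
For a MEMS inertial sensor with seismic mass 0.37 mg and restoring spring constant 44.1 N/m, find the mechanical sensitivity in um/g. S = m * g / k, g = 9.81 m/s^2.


Step 1: Convert mass: m = 0.37 mg = 3.70e-07 kg
Step 2: S = m * g / k = 3.70e-07 * 9.81 / 44.1
Step 3: S = 8.23e-08 m/g
Step 4: Convert to um/g: S = 0.082 um/g


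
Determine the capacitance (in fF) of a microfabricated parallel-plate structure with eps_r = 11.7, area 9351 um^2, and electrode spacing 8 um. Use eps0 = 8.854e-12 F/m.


Step 1: Convert area to m^2: A = 9351e-12 m^2
Step 2: Convert gap to m: d = 8e-6 m
Step 3: C = eps0 * eps_r * A / d
C = 8.854e-12 * 11.7 * 9351e-12 / 8e-6
Step 4: Convert to fF (multiply by 1e15).
C = 121.09 fF


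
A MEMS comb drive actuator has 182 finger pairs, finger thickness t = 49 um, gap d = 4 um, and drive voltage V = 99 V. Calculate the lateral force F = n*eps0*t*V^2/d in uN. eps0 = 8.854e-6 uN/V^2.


Step 1: Parameters: n=182, eps0=8.854e-6 uN/V^2, t=49 um, V=99 V, d=4 um
Step 2: V^2 = 9801
Step 3: F = 182 * 8.854e-6 * 49 * 9801 / 4
F = 193.472 uN


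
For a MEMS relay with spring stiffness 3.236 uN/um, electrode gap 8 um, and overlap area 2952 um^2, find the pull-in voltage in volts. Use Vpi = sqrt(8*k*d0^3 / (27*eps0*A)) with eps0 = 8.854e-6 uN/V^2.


Step 1: Compute numerator: 8 * k * d0^3 = 8 * 3.236 * 8^3 = 13254.656
Step 2: Compute denominator: 27 * eps0 * A = 27 * 8.854e-6 * 2952 = 0.705699
Step 3: Vpi = sqrt(13254.656 / 0.705699)
Vpi = 137.05 V


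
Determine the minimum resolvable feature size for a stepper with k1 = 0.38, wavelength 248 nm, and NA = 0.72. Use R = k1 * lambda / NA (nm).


Step 1: Identify values: k1 = 0.38, lambda = 248 nm, NA = 0.72
Step 2: R = k1 * lambda / NA
R = 0.38 * 248 / 0.72
R = 130.9 nm


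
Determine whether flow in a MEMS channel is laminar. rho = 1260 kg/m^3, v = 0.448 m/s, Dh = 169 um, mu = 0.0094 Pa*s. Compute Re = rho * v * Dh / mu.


Step 1: Convert Dh to meters: Dh = 169e-6 m
Step 2: Re = rho * v * Dh / mu
Re = 1260 * 0.448 * 169e-6 / 0.0094
Re = 10.149
Since Re = 10.149 is below ~2300, the flow is laminar.


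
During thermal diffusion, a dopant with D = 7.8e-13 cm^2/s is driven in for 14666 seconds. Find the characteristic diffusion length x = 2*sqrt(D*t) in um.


Step 1: Compute D*t = 7.8e-13 * 14666 = 1.143948e-08 cm^2
Step 2: sqrt(D*t) = 1.06956e-04 cm
Step 3: x = 2 * 1.06956e-04 cm = 2.13912e-04 cm
Step 4: Convert to um (1 cm = 1e4 um): x = 2.139 um


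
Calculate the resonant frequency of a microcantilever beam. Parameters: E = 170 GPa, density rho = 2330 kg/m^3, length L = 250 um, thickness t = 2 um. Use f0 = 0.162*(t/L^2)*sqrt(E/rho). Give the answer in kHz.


Step 1: Convert units to SI.
t_SI = 2e-6 m, L_SI = 250e-6 m
Step 2: Calculate sqrt(E/rho).
sqrt(170e9 / 2330) = 8541.74 m/s
Step 3: Compute f0.
f0 = 0.162 * 2e-6 / (250e-6)^2 * 8541.74 = 44280.4 Hz = 44.28 kHz


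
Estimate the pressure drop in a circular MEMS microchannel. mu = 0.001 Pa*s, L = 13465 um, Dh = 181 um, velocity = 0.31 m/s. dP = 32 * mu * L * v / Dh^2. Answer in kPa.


Step 1: Convert to SI: L = 13465e-6 m, Dh = 181e-6 m
Step 2: dP = 32 * 0.001 * 13465e-6 * 0.31 / (181e-6)^2
Step 3: dP = 4077.19 Pa
Step 4: Convert to kPa: dP = 4.08 kPa


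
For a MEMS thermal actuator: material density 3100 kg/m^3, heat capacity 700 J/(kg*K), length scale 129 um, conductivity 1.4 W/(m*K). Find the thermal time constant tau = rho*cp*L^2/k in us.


Step 1: Convert L to m: L = 129e-6 m
Step 2: L^2 = (129e-6)^2 = 1.6641e-08 m^2
Step 3: tau = 3100 * 700 * 1.6641e-08 / 1.4 = 2.579355e-02 s
Step 4: Convert to microseconds (multiply by 1e6).
tau = 25793.55 us


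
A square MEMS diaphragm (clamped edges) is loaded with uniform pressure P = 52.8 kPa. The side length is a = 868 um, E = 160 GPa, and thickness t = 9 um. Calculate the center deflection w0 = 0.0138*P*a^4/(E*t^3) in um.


Step 1: Convert pressure to compatible units (E is in GPa, so P in GPa).
P = 52.8 kPa = 52.8e-6 GPa
Step 2: Compute numerator: 0.0138 * P * a^4.
a^4 = 868^4 = 567647723776
numerator = 0.0138 * 52.8e-6 * 567647723776 = 4.13611e+05
Step 3: Compute denominator: E * t^3 = 160 * 9^3 = 116640
Step 4: w0 = numerator / denominator = 4.13611e+05 / 116640 = 3.546 um


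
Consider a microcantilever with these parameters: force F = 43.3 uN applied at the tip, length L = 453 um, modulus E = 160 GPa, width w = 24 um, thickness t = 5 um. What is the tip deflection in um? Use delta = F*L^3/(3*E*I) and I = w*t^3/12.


Step 1: Calculate the second moment of area.
I = w * t^3 / 12 = 24 * 5^3 / 12 = 250.0 um^4
Step 2: Convert E to consistent units (1 GPa = 1000 uN/um^2).
E = 160 GPa = 160000 uN/um^2
Step 3: Calculate tip deflection.
delta = F * L^3 / (3 * E * I)
delta = 43.3 * 453^3 / (3 * 160000 * 250.0)
delta = 33.543 um


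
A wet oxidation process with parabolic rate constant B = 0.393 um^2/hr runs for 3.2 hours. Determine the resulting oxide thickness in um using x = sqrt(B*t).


Step 1: Compute B*t = 0.393 * 3.2 = 1.2576
Step 2: x = sqrt(1.2576)
x = 1.121 um


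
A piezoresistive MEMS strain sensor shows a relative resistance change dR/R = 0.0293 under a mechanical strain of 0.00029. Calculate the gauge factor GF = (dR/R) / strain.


Step 1: Identify values.
dR/R = 0.0293, strain = 0.00029
Step 2: GF = (dR/R) / strain = 0.0293 / 0.00029
GF = 101.0


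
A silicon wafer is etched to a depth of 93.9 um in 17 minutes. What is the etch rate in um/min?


Step 1: Etch rate = depth / time
Step 2: rate = 93.9 / 17
rate = 5.524 um/min


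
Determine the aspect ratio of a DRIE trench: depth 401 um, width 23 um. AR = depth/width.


Step 1: AR = depth / width
Step 2: AR = 401 / 23
AR = 17.4


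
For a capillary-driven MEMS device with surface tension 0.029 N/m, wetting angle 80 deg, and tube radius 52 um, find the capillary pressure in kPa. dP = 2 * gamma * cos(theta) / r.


Step 1: cos(80 deg) = 0.1736
Step 2: Convert r to m: r = 52e-6 m
Step 3: dP = 2 * 0.029 * 0.1736 / 52e-6 = 193.6 Pa
Step 4: Convert Pa to kPa (divide by 1000).
dP = 0.19 kPa


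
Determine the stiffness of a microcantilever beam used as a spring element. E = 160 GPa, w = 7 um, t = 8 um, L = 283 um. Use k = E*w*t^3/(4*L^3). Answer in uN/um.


Step 1: Convert E to consistent units (1 GPa = 1000 uN/um^2).
E = 160 GPa = 160000 uN/um^2
Step 2: Compute t^3 = 8^3 = 512
Step 3: Compute L^3 = 283^3 = 22665187
Step 4: k = 160000 * 7 * 512 / (4 * 22665187)
k = 6.3251 uN/um


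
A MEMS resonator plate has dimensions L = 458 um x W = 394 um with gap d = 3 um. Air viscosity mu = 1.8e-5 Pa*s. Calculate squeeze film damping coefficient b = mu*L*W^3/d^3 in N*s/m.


Step 1: Convert to SI.
L = 458e-6 m, W = 394e-6 m, d = 3e-6 m
Step 2: W^3 = (394e-6)^3 = 6.12e-11 m^3
Step 3: d^3 = (3e-6)^3 = 2.70e-17 m^3
Step 4: b = 1.8e-5 * 458e-6 * 6.12e-11 / 2.70e-17
b = 1.87e-02 N*s/m


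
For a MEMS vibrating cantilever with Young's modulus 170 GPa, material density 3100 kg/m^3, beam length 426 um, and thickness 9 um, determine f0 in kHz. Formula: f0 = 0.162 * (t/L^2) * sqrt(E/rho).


Step 1: Convert units to SI.
t_SI = 9e-6 m, L_SI = 426e-6 m
Step 2: Calculate sqrt(E/rho).
sqrt(170e9 / 3100) = 7405.32 m/s
Step 3: Compute f0.
f0 = 0.162 * 9e-6 / (426e-6)^2 * 7405.32 = 59495.2 Hz = 59.5 kHz


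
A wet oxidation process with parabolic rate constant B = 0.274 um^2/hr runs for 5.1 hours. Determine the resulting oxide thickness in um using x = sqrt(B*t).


Step 1: Compute B*t = 0.274 * 5.1 = 1.3974
Step 2: x = sqrt(1.3974)
x = 1.182 um


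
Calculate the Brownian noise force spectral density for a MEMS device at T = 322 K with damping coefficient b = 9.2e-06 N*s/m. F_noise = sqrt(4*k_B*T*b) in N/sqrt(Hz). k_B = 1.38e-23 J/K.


Step 1: Compute 4 * k_B * T * b
= 4 * 1.38e-23 * 322 * 9.2e-06
= 1.6352e-25 N^2/Hz
Step 2: F_noise = sqrt(1.6352e-25)
F_noise = 4.04e-13 N/sqrt(Hz)


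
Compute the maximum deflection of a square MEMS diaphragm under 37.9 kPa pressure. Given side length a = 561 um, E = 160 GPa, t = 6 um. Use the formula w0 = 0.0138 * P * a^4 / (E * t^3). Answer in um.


Step 1: Convert pressure to compatible units (E is in GPa, so P in GPa).
P = 37.9 kPa = 37.9e-6 GPa
Step 2: Compute numerator: 0.0138 * P * a^4.
a^4 = 561^4 = 99049307841
numerator = 0.0138 * 37.9e-6 * 99049307841 = 5.18048e+04
Step 3: Compute denominator: E * t^3 = 160 * 6^3 = 34560
Step 4: w0 = numerator / denominator = 5.18048e+04 / 34560 = 1.499 um


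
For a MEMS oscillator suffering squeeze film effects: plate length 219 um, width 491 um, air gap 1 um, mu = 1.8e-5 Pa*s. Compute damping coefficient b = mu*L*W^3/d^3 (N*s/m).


Step 1: Convert to SI.
L = 219e-6 m, W = 491e-6 m, d = 1e-6 m
Step 2: W^3 = (491e-6)^3 = 1.18e-10 m^3
Step 3: d^3 = (1e-6)^3 = 1.00e-18 m^3
Step 4: b = 1.8e-5 * 219e-6 * 1.18e-10 / 1.00e-18
b = 4.67e-01 N*s/m


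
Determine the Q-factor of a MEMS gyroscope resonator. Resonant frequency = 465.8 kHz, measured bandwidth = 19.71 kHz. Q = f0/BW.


Step 1: Q = f0 / bandwidth
Step 2: Q = 465.8 / 19.71
Q = 23.6


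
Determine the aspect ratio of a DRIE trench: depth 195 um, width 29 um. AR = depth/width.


Step 1: AR = depth / width
Step 2: AR = 195 / 29
AR = 6.7


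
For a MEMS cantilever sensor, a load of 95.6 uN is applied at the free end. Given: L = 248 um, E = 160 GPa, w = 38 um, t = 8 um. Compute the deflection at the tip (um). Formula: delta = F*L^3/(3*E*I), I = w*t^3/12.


Step 1: Calculate the second moment of area.
I = w * t^3 / 12 = 38 * 8^3 / 12 = 1621.3333 um^4
Step 2: Convert E to consistent units (1 GPa = 1000 uN/um^2).
E = 160 GPa = 160000 uN/um^2
Step 3: Calculate tip deflection.
delta = F * L^3 / (3 * E * I)
delta = 95.6 * 248^3 / (3 * 160000 * 1621.3333)
delta = 1.8737 um


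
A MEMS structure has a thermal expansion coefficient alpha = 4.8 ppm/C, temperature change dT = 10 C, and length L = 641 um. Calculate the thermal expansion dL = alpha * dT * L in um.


Step 1: Convert CTE: alpha = 4.8 ppm/C = 4.8e-6 /C
Step 2: dL = 4.8e-6 * 10 * 641
dL = 0.0308 um


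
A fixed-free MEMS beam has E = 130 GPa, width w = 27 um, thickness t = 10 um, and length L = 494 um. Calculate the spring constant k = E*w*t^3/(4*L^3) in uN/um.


Step 1: Convert E to consistent units (1 GPa = 1000 uN/um^2).
E = 130 GPa = 130000 uN/um^2
Step 2: Compute t^3 = 10^3 = 1000
Step 3: Compute L^3 = 494^3 = 120553784
Step 4: k = 130000 * 27 * 1000 / (4 * 120553784)
k = 7.2789 uN/um


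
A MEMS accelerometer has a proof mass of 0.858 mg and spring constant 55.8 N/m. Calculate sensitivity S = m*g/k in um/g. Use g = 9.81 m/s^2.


Step 1: Convert mass: m = 0.858 mg = 8.58e-07 kg
Step 2: S = m * g / k = 8.58e-07 * 9.81 / 55.8
Step 3: S = 1.51e-07 m/g
Step 4: Convert to um/g: S = 0.151 um/g


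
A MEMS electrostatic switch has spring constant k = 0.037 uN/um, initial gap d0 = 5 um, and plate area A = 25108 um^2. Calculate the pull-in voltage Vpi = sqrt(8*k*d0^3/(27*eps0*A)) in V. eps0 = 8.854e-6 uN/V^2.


Step 1: Compute numerator: 8 * k * d0^3 = 8 * 0.037 * 5^3 = 37.0
Step 2: Compute denominator: 27 * eps0 * A = 27 * 8.854e-6 * 25108 = 6.002268
Step 3: Vpi = sqrt(37.0 / 6.002268)
Vpi = 2.48 V


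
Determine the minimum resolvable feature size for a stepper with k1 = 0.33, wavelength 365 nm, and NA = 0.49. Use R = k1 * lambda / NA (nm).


Step 1: Identify values: k1 = 0.33, lambda = 365 nm, NA = 0.49
Step 2: R = k1 * lambda / NA
R = 0.33 * 365 / 0.49
R = 245.8 nm


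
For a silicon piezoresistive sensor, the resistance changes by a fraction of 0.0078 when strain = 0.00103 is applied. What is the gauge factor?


Step 1: Identify values.
dR/R = 0.0078, strain = 0.00103
Step 2: GF = (dR/R) / strain = 0.0078 / 0.00103
GF = 7.6


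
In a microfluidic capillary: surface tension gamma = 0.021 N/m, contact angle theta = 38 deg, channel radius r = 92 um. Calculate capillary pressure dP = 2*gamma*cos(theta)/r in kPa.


Step 1: cos(38 deg) = 0.788
Step 2: Convert r to m: r = 92e-6 m
Step 3: dP = 2 * 0.021 * 0.788 / 92e-6 = 359.7 Pa
Step 4: Convert Pa to kPa (divide by 1000).
dP = 0.36 kPa


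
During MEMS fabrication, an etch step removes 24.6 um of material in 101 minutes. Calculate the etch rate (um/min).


Step 1: Etch rate = depth / time
Step 2: rate = 24.6 / 101
rate = 0.244 um/min


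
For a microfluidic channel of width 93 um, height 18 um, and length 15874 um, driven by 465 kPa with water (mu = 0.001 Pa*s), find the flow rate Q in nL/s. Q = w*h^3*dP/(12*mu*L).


Step 1: Convert all dimensions to SI (meters).
w = 93e-6 m, h = 18e-6 m, L = 15874e-6 m, dP = 465e3 Pa
Step 2: Q = w * h^3 * dP / (12 * mu * L)
Q = 93e-6 * (18e-6)^3 * 465e3 / (12 * 0.001 * 15874e-6) = 1.32399332e-09 m^3/s
Step 3: Convert Q from m^3/s to nL/s (1 m^3 = 1e12 nL, so multiply by 1e12).
Q = 1323.993 nL/s


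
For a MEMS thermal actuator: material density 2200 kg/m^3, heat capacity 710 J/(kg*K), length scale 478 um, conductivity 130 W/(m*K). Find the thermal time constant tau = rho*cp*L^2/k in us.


Step 1: Convert L to m: L = 478e-6 m
Step 2: L^2 = (478e-6)^2 = 2.28484e-07 m^2
Step 3: tau = 2200 * 710 * 2.28484e-07 / 130 = 2.74532314e-03 s
Step 4: Convert to microseconds (multiply by 1e6).
tau = 2745.323 us


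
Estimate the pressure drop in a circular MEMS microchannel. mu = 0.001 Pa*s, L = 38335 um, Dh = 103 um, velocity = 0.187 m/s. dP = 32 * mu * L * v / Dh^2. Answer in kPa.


Step 1: Convert to SI: L = 38335e-6 m, Dh = 103e-6 m
Step 2: dP = 32 * 0.001 * 38335e-6 * 0.187 / (103e-6)^2
Step 3: dP = 21622.83 Pa
Step 4: Convert to kPa: dP = 21.62 kPa


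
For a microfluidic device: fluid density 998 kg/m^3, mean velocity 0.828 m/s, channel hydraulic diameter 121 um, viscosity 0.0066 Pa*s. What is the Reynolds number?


Step 1: Convert Dh to meters: Dh = 121e-6 m
Step 2: Re = rho * v * Dh / mu
Re = 998 * 0.828 * 121e-6 / 0.0066
Re = 15.15


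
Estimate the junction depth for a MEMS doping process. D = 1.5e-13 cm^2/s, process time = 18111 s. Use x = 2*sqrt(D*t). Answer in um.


Step 1: Compute D*t = 1.5e-13 * 18111 = 2.71665e-09 cm^2
Step 2: sqrt(D*t) = 5.21215e-05 cm
Step 3: x = 2 * 5.21215e-05 cm = 1.04243e-04 cm
Step 4: Convert to um (1 cm = 1e4 um): x = 1.042 um


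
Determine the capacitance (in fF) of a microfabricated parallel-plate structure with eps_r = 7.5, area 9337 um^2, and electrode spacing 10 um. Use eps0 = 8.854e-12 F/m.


Step 1: Convert area to m^2: A = 9337e-12 m^2
Step 2: Convert gap to m: d = 10e-6 m
Step 3: C = eps0 * eps_r * A / d
C = 8.854e-12 * 7.5 * 9337e-12 / 10e-6
Step 4: Convert to fF (multiply by 1e15).
C = 62.0 fF


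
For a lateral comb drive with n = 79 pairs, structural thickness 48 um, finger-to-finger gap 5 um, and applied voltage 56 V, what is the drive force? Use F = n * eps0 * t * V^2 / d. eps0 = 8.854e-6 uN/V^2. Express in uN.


Step 1: Parameters: n=79, eps0=8.854e-6 uN/V^2, t=48 um, V=56 V, d=5 um
Step 2: V^2 = 3136
Step 3: F = 79 * 8.854e-6 * 48 * 3136 / 5
F = 21.058 uN


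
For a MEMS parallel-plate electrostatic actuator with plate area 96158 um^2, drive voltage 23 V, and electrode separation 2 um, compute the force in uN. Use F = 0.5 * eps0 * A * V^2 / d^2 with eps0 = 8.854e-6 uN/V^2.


Step 1: Identify parameters.
eps0 = 8.854e-6 uN/V^2, A = 96158 um^2, V = 23 V, d = 2 um
Step 2: Compute V^2 = 23^2 = 529
Step 3: Compute d^2 = 2^2 = 4
Step 4: F = 0.5 * 8.854e-6 * 96158 * 529 / 4
F = 56.298 uN


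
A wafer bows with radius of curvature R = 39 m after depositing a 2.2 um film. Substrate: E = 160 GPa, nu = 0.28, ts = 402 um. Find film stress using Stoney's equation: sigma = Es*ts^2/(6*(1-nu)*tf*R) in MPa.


Step 1: Compute numerator: Es * ts^2 = 160 * 402^2 = 25856640 (GPa*um^2)
Step 2: Compute denominator (R in um): 6*(1-nu)*tf*R = 6*0.72*2.2*39e6 = 370656000.0 (um^2)
Step 3: sigma (GPa) = 25856640 / 370656000.0 = 6.9759e-02 GPa
Step 4: Convert to MPa (x1000): sigma = 69.8 MPa


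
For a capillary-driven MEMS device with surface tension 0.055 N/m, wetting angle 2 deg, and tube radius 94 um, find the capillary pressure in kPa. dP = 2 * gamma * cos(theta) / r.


Step 1: cos(2 deg) = 0.9994
Step 2: Convert r to m: r = 94e-6 m
Step 3: dP = 2 * 0.055 * 0.9994 / 94e-6 = 1169.5 Pa
Step 4: Convert Pa to kPa (divide by 1000).
dP = 1.17 kPa


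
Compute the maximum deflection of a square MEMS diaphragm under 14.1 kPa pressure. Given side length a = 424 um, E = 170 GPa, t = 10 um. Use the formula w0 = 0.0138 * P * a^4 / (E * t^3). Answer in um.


Step 1: Convert pressure to compatible units (E is in GPa, so P in GPa).
P = 14.1 kPa = 14.1e-6 GPa
Step 2: Compute numerator: 0.0138 * P * a^4.
a^4 = 424^4 = 32319410176
numerator = 0.0138 * 14.1e-6 * 32319410176 = 6.289e+03
Step 3: Compute denominator: E * t^3 = 170 * 10^3 = 170000
Step 4: w0 = numerator / denominator = 6.289e+03 / 170000 = 0.037 um


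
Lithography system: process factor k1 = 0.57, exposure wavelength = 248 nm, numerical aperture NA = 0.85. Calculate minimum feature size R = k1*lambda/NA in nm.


Step 1: Identify values: k1 = 0.57, lambda = 248 nm, NA = 0.85
Step 2: R = k1 * lambda / NA
R = 0.57 * 248 / 0.85
R = 166.3 nm


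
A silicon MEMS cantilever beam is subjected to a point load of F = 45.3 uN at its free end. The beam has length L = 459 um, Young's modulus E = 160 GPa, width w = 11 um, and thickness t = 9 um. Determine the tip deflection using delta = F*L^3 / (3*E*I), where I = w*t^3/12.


Step 1: Calculate the second moment of area.
I = w * t^3 / 12 = 11 * 9^3 / 12 = 668.25 um^4
Step 2: Convert E to consistent units (1 GPa = 1000 uN/um^2).
E = 160 GPa = 160000 uN/um^2
Step 3: Calculate tip deflection.
delta = F * L^3 / (3 * E * I)
delta = 45.3 * 459^3 / (3 * 160000 * 668.25)
delta = 13.657 um


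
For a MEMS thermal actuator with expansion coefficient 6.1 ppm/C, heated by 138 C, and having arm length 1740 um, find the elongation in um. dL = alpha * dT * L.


Step 1: Convert CTE: alpha = 6.1 ppm/C = 6.1e-6 /C
Step 2: dL = 6.1e-6 * 138 * 1740
dL = 1.4647 um


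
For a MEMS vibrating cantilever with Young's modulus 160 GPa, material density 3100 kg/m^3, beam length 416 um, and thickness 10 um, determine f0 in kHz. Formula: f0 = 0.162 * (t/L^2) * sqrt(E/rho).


Step 1: Convert units to SI.
t_SI = 10e-6 m, L_SI = 416e-6 m
Step 2: Calculate sqrt(E/rho).
sqrt(160e9 / 3100) = 7184.21 m/s
Step 3: Compute f0.
f0 = 0.162 * 10e-6 / (416e-6)^2 * 7184.21 = 67252.3 Hz = 67.25 kHz


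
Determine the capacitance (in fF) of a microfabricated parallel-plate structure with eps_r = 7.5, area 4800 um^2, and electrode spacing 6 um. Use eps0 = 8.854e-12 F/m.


Step 1: Convert area to m^2: A = 4800e-12 m^2
Step 2: Convert gap to m: d = 6e-6 m
Step 3: C = eps0 * eps_r * A / d
C = 8.854e-12 * 7.5 * 4800e-12 / 6e-6
Step 4: Convert to fF (multiply by 1e15).
C = 53.12 fF


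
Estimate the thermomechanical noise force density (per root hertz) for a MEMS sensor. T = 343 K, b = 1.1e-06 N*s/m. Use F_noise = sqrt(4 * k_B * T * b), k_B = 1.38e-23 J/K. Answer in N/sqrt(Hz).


Step 1: Compute 4 * k_B * T * b
= 4 * 1.38e-23 * 343 * 1.1e-06
= 2.0827e-26 N^2/Hz
Step 2: F_noise = sqrt(2.0827e-26)
F_noise = 1.44e-13 N/sqrt(Hz)


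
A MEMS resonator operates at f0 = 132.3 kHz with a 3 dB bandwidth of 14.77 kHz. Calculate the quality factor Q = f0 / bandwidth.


Step 1: Q = f0 / bandwidth
Step 2: Q = 132.3 / 14.77
Q = 9.0


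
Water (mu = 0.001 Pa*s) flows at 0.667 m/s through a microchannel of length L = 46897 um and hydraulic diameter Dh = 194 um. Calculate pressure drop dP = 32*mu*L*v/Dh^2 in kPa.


Step 1: Convert to SI: L = 46897e-6 m, Dh = 194e-6 m
Step 2: dP = 32 * 0.001 * 46897e-6 * 0.667 / (194e-6)^2
Step 3: dP = 26596.07 Pa
Step 4: Convert to kPa: dP = 26.6 kPa


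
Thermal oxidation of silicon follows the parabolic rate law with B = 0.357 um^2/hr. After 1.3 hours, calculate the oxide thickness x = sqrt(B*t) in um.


Step 1: Compute B*t = 0.357 * 1.3 = 0.4641
Step 2: x = sqrt(0.4641)
x = 0.681 um


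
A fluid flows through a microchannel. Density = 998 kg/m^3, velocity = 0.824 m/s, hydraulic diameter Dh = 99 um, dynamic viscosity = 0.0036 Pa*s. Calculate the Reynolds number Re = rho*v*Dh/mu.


Step 1: Convert Dh to meters: Dh = 99e-6 m
Step 2: Re = rho * v * Dh / mu
Re = 998 * 0.824 * 99e-6 / 0.0036
Re = 22.615


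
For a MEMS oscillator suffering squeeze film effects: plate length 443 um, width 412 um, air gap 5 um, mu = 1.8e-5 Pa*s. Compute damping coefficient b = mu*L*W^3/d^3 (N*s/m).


Step 1: Convert to SI.
L = 443e-6 m, W = 412e-6 m, d = 5e-6 m
Step 2: W^3 = (412e-6)^3 = 6.99e-11 m^3
Step 3: d^3 = (5e-6)^3 = 1.25e-16 m^3
Step 4: b = 1.8e-5 * 443e-6 * 6.99e-11 / 1.25e-16
b = 4.46e-03 N*s/m


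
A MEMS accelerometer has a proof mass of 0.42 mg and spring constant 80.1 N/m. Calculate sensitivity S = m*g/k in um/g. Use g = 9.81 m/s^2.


Step 1: Convert mass: m = 0.42 mg = 4.20e-07 kg
Step 2: S = m * g / k = 4.20e-07 * 9.81 / 80.1
Step 3: S = 5.14e-08 m/g
Step 4: Convert to um/g: S = 0.051 um/g


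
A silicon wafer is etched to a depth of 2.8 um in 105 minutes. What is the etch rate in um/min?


Step 1: Etch rate = depth / time
Step 2: rate = 2.8 / 105
rate = 0.027 um/min


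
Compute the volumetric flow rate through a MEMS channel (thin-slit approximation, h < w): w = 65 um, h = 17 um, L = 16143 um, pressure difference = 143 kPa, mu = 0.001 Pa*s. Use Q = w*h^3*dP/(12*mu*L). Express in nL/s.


Step 1: Convert all dimensions to SI (meters).
w = 65e-6 m, h = 17e-6 m, L = 16143e-6 m, dP = 143e3 Pa
Step 2: Q = w * h^3 * dP / (12 * mu * L)
Q = 65e-6 * (17e-6)^3 * 143e3 / (12 * 0.001 * 16143e-6) = 2.3573858e-10 m^3/s
Step 3: Convert Q from m^3/s to nL/s (1 m^3 = 1e12 nL, so multiply by 1e12).
Q = 235.739 nL/s


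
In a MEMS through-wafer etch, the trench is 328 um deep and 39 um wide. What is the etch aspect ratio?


Step 1: AR = depth / width
Step 2: AR = 328 / 39
AR = 8.4


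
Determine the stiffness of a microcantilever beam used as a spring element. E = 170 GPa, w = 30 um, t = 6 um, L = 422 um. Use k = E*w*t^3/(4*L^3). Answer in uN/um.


Step 1: Convert E to consistent units (1 GPa = 1000 uN/um^2).
E = 170 GPa = 170000 uN/um^2
Step 2: Compute t^3 = 6^3 = 216
Step 3: Compute L^3 = 422^3 = 75151448
Step 4: k = 170000 * 30 * 216 / (4 * 75151448)
k = 3.6646 uN/um


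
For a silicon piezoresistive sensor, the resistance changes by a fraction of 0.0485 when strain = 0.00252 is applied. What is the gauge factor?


Step 1: Identify values.
dR/R = 0.0485, strain = 0.00252
Step 2: GF = (dR/R) / strain = 0.0485 / 0.00252
GF = 19.2


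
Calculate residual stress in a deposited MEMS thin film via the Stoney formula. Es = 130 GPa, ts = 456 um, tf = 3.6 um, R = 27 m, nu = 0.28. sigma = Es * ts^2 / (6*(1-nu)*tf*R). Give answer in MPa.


Step 1: Compute numerator: Es * ts^2 = 130 * 456^2 = 27031680 (GPa*um^2)
Step 2: Compute denominator (R in um): 6*(1-nu)*tf*R = 6*0.72*3.6*27e6 = 419904000.0 (um^2)
Step 3: sigma (GPa) = 27031680 / 419904000.0 = 6.4376e-02 GPa
Step 4: Convert to MPa (x1000): sigma = 64.4 MPa


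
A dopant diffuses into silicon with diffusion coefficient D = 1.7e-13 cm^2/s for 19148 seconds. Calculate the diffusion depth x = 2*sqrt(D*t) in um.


Step 1: Compute D*t = 1.7e-13 * 19148 = 3.25516e-09 cm^2
Step 2: sqrt(D*t) = 5.7054e-05 cm
Step 3: x = 2 * 5.7054e-05 cm = 1.14108e-04 cm
Step 4: Convert to um (1 cm = 1e4 um): x = 1.141 um


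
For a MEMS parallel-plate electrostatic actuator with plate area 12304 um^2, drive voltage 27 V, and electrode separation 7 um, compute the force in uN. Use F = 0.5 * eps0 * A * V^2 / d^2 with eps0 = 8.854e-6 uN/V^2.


Step 1: Identify parameters.
eps0 = 8.854e-6 uN/V^2, A = 12304 um^2, V = 27 V, d = 7 um
Step 2: Compute V^2 = 27^2 = 729
Step 3: Compute d^2 = 7^2 = 49
Step 4: F = 0.5 * 8.854e-6 * 12304 * 729 / 49
F = 0.81 uN


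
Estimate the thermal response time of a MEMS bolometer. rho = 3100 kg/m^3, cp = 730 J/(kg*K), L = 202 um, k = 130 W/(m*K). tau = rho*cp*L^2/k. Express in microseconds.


Step 1: Convert L to m: L = 202e-6 m
Step 2: L^2 = (202e-6)^2 = 4.0804e-08 m^2
Step 3: tau = 3100 * 730 * 4.0804e-08 / 130 = 7.1030348e-04 s
Step 4: Convert to microseconds (multiply by 1e6).
tau = 710.303 us


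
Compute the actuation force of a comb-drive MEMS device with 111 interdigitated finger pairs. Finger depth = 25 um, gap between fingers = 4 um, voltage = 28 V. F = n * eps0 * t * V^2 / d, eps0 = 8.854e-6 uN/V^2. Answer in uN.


Step 1: Parameters: n=111, eps0=8.854e-6 uN/V^2, t=25 um, V=28 V, d=4 um
Step 2: V^2 = 784
Step 3: F = 111 * 8.854e-6 * 25 * 784 / 4
F = 4.816 uN


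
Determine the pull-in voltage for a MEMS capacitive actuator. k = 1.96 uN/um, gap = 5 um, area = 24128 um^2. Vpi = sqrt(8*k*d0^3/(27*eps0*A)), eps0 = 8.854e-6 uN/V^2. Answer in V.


Step 1: Compute numerator: 8 * k * d0^3 = 8 * 1.96 * 5^3 = 1960.0
Step 2: Compute denominator: 27 * eps0 * A = 27 * 8.854e-6 * 24128 = 5.767991
Step 3: Vpi = sqrt(1960.0 / 5.767991)
Vpi = 18.43 V


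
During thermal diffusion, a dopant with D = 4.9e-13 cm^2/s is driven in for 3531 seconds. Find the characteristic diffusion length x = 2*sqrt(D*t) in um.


Step 1: Compute D*t = 4.9e-13 * 3531 = 1.73019e-09 cm^2
Step 2: sqrt(D*t) = 4.1596e-05 cm
Step 3: x = 2 * 4.1596e-05 cm = 8.3192e-05 cm
Step 4: Convert to um (1 cm = 1e4 um): x = 0.832 um


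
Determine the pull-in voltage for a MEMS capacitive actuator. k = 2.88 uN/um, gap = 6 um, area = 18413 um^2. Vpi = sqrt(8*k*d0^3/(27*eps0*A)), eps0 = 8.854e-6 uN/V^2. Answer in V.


Step 1: Compute numerator: 8 * k * d0^3 = 8 * 2.88 * 6^3 = 4976.64
Step 2: Compute denominator: 27 * eps0 * A = 27 * 8.854e-6 * 18413 = 4.401775
Step 3: Vpi = sqrt(4976.64 / 4.401775)
Vpi = 33.62 V


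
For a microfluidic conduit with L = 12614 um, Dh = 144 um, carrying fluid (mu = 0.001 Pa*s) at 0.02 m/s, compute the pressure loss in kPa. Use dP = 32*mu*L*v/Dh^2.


Step 1: Convert to SI: L = 12614e-6 m, Dh = 144e-6 m
Step 2: dP = 32 * 0.001 * 12614e-6 * 0.02 / (144e-6)^2
Step 3: dP = 389.32 Pa
Step 4: Convert to kPa: dP = 0.39 kPa


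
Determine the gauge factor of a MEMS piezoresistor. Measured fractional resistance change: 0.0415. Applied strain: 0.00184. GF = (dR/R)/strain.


Step 1: Identify values.
dR/R = 0.0415, strain = 0.00184
Step 2: GF = (dR/R) / strain = 0.0415 / 0.00184
GF = 22.6


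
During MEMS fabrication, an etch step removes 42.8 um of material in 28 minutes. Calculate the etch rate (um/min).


Step 1: Etch rate = depth / time
Step 2: rate = 42.8 / 28
rate = 1.529 um/min


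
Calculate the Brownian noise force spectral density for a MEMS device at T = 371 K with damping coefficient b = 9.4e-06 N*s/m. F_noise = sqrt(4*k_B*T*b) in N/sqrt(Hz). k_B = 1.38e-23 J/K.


Step 1: Compute 4 * k_B * T * b
= 4 * 1.38e-23 * 371 * 9.4e-06
= 1.9250e-25 N^2/Hz
Step 2: F_noise = sqrt(1.9250e-25)
F_noise = 4.39e-13 N/sqrt(Hz)


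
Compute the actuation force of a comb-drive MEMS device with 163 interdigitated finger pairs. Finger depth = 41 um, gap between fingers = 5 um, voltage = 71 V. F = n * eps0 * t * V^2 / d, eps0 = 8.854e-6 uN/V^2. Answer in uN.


Step 1: Parameters: n=163, eps0=8.854e-6 uN/V^2, t=41 um, V=71 V, d=5 um
Step 2: V^2 = 5041
Step 3: F = 163 * 8.854e-6 * 41 * 5041 / 5
F = 59.656 uN


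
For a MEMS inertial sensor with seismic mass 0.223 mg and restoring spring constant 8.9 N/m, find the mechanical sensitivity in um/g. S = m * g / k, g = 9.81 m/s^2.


Step 1: Convert mass: m = 0.223 mg = 2.23e-07 kg
Step 2: S = m * g / k = 2.23e-07 * 9.81 / 8.9
Step 3: S = 2.46e-07 m/g
Step 4: Convert to um/g: S = 0.246 um/g


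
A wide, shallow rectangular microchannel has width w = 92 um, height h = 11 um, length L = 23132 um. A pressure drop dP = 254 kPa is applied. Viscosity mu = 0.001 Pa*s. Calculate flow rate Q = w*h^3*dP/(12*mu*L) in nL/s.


Step 1: Convert all dimensions to SI (meters).
w = 92e-6 m, h = 11e-6 m, L = 23132e-6 m, dP = 254e3 Pa
Step 2: Q = w * h^3 * dP / (12 * mu * L)
Q = 92e-6 * (11e-6)^3 * 254e3 / (12 * 0.001 * 23132e-6) = 1.1204827e-10 m^3/s
Step 3: Convert Q from m^3/s to nL/s (1 m^3 = 1e12 nL, so multiply by 1e12).
Q = 112.048 nL/s


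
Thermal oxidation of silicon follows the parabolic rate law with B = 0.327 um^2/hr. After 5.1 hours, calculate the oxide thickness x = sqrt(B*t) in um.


Step 1: Compute B*t = 0.327 * 5.1 = 1.6677
Step 2: x = sqrt(1.6677)
x = 1.291 um


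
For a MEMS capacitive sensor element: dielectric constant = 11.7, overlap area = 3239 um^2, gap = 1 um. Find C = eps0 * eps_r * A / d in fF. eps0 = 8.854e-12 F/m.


Step 1: Convert area to m^2: A = 3239e-12 m^2
Step 2: Convert gap to m: d = 1e-6 m
Step 3: C = eps0 * eps_r * A / d
C = 8.854e-12 * 11.7 * 3239e-12 / 1e-6
Step 4: Convert to fF (multiply by 1e15).
C = 335.53 fF


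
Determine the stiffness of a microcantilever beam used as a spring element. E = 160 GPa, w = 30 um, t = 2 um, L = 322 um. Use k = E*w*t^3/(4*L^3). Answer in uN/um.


Step 1: Convert E to consistent units (1 GPa = 1000 uN/um^2).
E = 160 GPa = 160000 uN/um^2
Step 2: Compute t^3 = 2^3 = 8
Step 3: Compute L^3 = 322^3 = 33386248
Step 4: k = 160000 * 30 * 8 / (4 * 33386248)
k = 0.2875 uN/um


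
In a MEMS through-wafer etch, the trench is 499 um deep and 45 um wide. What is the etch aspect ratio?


Step 1: AR = depth / width
Step 2: AR = 499 / 45
AR = 11.1


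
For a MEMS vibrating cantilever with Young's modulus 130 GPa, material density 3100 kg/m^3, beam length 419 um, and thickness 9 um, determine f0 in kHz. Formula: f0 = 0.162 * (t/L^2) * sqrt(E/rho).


Step 1: Convert units to SI.
t_SI = 9e-6 m, L_SI = 419e-6 m
Step 2: Calculate sqrt(E/rho).
sqrt(130e9 / 3100) = 6475.76 m/s
Step 3: Compute f0.
f0 = 0.162 * 9e-6 / (419e-6)^2 * 6475.76 = 53779.9 Hz = 53.78 kHz


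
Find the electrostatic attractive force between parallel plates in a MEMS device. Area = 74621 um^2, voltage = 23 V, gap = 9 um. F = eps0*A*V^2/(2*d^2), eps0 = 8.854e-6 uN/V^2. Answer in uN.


Step 1: Identify parameters.
eps0 = 8.854e-6 uN/V^2, A = 74621 um^2, V = 23 V, d = 9 um
Step 2: Compute V^2 = 23^2 = 529
Step 3: Compute d^2 = 9^2 = 81
Step 4: F = 0.5 * 8.854e-6 * 74621 * 529 / 81
F = 2.157 uN


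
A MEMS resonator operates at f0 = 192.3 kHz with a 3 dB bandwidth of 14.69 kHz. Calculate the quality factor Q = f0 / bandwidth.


Step 1: Q = f0 / bandwidth
Step 2: Q = 192.3 / 14.69
Q = 13.1


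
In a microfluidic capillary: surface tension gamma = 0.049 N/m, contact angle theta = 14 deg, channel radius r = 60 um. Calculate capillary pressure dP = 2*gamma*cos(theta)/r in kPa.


Step 1: cos(14 deg) = 0.9703
Step 2: Convert r to m: r = 60e-6 m
Step 3: dP = 2 * 0.049 * 0.9703 / 60e-6 = 1584.8 Pa
Step 4: Convert Pa to kPa (divide by 1000).
dP = 1.58 kPa


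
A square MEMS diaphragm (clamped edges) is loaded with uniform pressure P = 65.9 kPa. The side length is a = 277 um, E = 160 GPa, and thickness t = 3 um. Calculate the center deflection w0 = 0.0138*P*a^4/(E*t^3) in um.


Step 1: Convert pressure to compatible units (E is in GPa, so P in GPa).
P = 65.9 kPa = 65.9e-6 GPa
Step 2: Compute numerator: 0.0138 * P * a^4.
a^4 = 277^4 = 5887339441
numerator = 0.0138 * 65.9e-6 * 5887339441 = 5.354064e+03
Step 3: Compute denominator: E * t^3 = 160 * 3^3 = 4320
Step 4: w0 = numerator / denominator = 5.354064e+03 / 4320 = 1.2394 um


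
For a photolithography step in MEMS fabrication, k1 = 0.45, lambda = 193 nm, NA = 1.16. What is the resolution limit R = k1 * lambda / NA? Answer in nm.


Step 1: Identify values: k1 = 0.45, lambda = 193 nm, NA = 1.16
Step 2: R = k1 * lambda / NA
R = 0.45 * 193 / 1.16
R = 74.9 nm


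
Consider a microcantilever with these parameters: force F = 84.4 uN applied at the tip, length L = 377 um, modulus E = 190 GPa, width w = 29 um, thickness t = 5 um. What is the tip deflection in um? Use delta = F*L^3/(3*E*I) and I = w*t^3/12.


Step 1: Calculate the second moment of area.
I = w * t^3 / 12 = 29 * 5^3 / 12 = 302.0833 um^4
Step 2: Convert E to consistent units (1 GPa = 1000 uN/um^2).
E = 190 GPa = 190000 uN/um^2
Step 3: Calculate tip deflection.
delta = F * L^3 / (3 * E * I)
delta = 84.4 * 377^3 / (3 * 190000 * 302.0833)
delta = 26.2642 um


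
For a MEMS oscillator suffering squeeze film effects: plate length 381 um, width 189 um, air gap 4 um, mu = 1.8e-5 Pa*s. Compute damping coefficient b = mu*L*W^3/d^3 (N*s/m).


Step 1: Convert to SI.
L = 381e-6 m, W = 189e-6 m, d = 4e-6 m
Step 2: W^3 = (189e-6)^3 = 6.75e-12 m^3
Step 3: d^3 = (4e-6)^3 = 6.40e-17 m^3
Step 4: b = 1.8e-5 * 381e-6 * 6.75e-12 / 6.40e-17
b = 7.23e-04 N*s/m


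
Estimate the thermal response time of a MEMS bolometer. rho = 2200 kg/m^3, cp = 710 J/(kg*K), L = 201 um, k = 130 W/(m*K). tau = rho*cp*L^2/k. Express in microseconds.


Step 1: Convert L to m: L = 201e-6 m
Step 2: L^2 = (201e-6)^2 = 4.0401e-08 m^2
Step 3: tau = 2200 * 710 * 4.0401e-08 / 130 = 4.8543355e-04 s
Step 4: Convert to microseconds (multiply by 1e6).
tau = 485.434 us


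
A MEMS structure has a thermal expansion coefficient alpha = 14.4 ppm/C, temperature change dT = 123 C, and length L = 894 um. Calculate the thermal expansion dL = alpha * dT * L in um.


Step 1: Convert CTE: alpha = 14.4 ppm/C = 14.4e-6 /C
Step 2: dL = 14.4e-6 * 123 * 894
dL = 1.5835 um


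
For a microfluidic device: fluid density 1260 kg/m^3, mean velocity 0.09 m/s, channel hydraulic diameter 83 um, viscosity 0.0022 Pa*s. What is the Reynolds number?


Step 1: Convert Dh to meters: Dh = 83e-6 m
Step 2: Re = rho * v * Dh / mu
Re = 1260 * 0.09 * 83e-6 / 0.0022
Re = 4.278


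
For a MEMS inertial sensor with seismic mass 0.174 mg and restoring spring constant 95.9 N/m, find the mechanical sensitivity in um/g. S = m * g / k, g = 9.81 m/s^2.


Step 1: Convert mass: m = 0.174 mg = 1.74e-07 kg
Step 2: S = m * g / k = 1.74e-07 * 9.81 / 95.9
Step 3: S = 1.78e-08 m/g
Step 4: Convert to um/g: S = 0.018 um/g


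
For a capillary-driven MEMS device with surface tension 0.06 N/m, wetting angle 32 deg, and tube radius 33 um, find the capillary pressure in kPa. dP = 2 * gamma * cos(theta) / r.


Step 1: cos(32 deg) = 0.848
Step 2: Convert r to m: r = 33e-6 m
Step 3: dP = 2 * 0.06 * 0.848 / 33e-6 = 3083.6 Pa
Step 4: Convert Pa to kPa (divide by 1000).
dP = 3.08 kPa


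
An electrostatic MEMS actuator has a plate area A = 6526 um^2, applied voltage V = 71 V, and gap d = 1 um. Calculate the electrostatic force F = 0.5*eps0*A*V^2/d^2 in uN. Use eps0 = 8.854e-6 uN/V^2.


Step 1: Identify parameters.
eps0 = 8.854e-6 uN/V^2, A = 6526 um^2, V = 71 V, d = 1 um
Step 2: Compute V^2 = 71^2 = 5041
Step 3: Compute d^2 = 1^2 = 1
Step 4: F = 0.5 * 8.854e-6 * 6526 * 5041 / 1
F = 145.638 uN


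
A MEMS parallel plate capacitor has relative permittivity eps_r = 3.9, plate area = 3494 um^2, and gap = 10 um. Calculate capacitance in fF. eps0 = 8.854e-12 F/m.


Step 1: Convert area to m^2: A = 3494e-12 m^2
Step 2: Convert gap to m: d = 10e-6 m
Step 3: C = eps0 * eps_r * A / d
C = 8.854e-12 * 3.9 * 3494e-12 / 10e-6
Step 4: Convert to fF (multiply by 1e15).
C = 12.06 fF


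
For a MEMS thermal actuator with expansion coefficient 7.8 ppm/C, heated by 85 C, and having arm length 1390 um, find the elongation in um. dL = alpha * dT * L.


Step 1: Convert CTE: alpha = 7.8 ppm/C = 7.8e-6 /C
Step 2: dL = 7.8e-6 * 85 * 1390
dL = 0.9216 um


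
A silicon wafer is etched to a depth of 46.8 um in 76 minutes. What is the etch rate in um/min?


Step 1: Etch rate = depth / time
Step 2: rate = 46.8 / 76
rate = 0.616 um/min


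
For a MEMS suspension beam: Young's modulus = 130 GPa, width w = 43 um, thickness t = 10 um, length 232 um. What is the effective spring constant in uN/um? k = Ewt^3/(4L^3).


Step 1: Convert E to consistent units (1 GPa = 1000 uN/um^2).
E = 130 GPa = 130000 uN/um^2
Step 2: Compute t^3 = 10^3 = 1000
Step 3: Compute L^3 = 232^3 = 12487168
Step 4: k = 130000 * 43 * 1000 / (4 * 12487168)
k = 111.9149 uN/um


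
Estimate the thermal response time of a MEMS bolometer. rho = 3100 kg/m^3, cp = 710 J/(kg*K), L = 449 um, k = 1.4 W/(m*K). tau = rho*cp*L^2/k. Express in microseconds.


Step 1: Convert L to m: L = 449e-6 m
Step 2: L^2 = (449e-6)^2 = 2.01601e-07 m^2
Step 3: tau = 3100 * 710 * 2.01601e-07 / 1.4 = 3.1694557214e-01 s
Step 4: Convert to microseconds (multiply by 1e6).
tau = 316945.572 us


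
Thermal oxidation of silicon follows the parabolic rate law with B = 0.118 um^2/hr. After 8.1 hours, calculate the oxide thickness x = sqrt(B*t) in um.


Step 1: Compute B*t = 0.118 * 8.1 = 0.9558
Step 2: x = sqrt(0.9558)
x = 0.978 um


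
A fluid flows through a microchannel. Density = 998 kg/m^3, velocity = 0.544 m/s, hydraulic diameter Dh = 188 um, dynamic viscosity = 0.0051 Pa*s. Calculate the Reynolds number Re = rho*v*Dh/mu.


Step 1: Convert Dh to meters: Dh = 188e-6 m
Step 2: Re = rho * v * Dh / mu
Re = 998 * 0.544 * 188e-6 / 0.0051
Re = 20.013


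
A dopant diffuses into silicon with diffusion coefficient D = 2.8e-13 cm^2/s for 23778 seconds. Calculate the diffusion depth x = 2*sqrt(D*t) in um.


Step 1: Compute D*t = 2.8e-13 * 23778 = 6.65784e-09 cm^2
Step 2: sqrt(D*t) = 8.15956e-05 cm
Step 3: x = 2 * 8.15956e-05 cm = 1.631912e-04 cm
Step 4: Convert to um (1 cm = 1e4 um): x = 1.632 um


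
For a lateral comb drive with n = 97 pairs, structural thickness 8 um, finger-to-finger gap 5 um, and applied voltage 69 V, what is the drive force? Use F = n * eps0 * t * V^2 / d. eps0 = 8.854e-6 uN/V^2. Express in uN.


Step 1: Parameters: n=97, eps0=8.854e-6 uN/V^2, t=8 um, V=69 V, d=5 um
Step 2: V^2 = 4761
Step 3: F = 97 * 8.854e-6 * 8 * 4761 / 5
F = 6.542 uN
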